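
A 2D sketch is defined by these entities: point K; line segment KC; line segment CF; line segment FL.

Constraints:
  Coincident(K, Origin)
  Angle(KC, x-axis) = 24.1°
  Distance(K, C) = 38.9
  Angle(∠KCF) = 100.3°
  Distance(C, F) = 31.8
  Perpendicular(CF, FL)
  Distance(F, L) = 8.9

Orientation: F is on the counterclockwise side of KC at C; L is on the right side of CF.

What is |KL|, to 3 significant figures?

61.1

K is at the origin; KC runs at 24.1° with length 38.9, so C = 38.9·(cos 24.1°, sin 24.1°) = (35.5, 15.9). ∠KCF = 100.3°, so CF runs at 24.1° + (180° − 100.3°) = 104° from the x-axis; with |CF| = 31.8, F = C + 31.8·(cos 104°, sin 104°) = (27.9, 46.8). CF is perpendicular to FL; with |FL| = 8.9 on the right of CF, L = F + 8.9·(0.971, 0.239) = (36.6, 48.9). Then |KL| = |L − K| = 61.1.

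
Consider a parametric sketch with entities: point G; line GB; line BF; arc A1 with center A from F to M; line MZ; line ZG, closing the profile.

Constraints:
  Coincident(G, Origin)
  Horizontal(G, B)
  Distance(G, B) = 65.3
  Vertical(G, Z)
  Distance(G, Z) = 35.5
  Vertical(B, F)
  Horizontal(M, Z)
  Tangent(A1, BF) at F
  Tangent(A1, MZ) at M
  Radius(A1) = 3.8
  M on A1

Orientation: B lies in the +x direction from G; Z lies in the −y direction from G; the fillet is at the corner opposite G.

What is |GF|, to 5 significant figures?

72.588

G is at the origin; G and B share the same y with |GB| = 65.3 and B on the +x side, so B = (65.300, 0.0000). G and Z share the same x with |GZ| = 35.5 and Z on the −y side, so Z = (0.0000, -35.500). The virtual corner opposite G is at (65.300, -35.500). Tangency of A1 to BF means the radius AF is perpendicular to BF and the tangent condition forces AM to be normal to MZ, with radius 3.8, so the center A sits 3.8 in from both sides at A = (61.500, -31.700). That places the tangent points at F = (65.300, -31.700) on BF and M = (61.500, -35.500) on MZ. Then |GF| = |F − G| = 72.588.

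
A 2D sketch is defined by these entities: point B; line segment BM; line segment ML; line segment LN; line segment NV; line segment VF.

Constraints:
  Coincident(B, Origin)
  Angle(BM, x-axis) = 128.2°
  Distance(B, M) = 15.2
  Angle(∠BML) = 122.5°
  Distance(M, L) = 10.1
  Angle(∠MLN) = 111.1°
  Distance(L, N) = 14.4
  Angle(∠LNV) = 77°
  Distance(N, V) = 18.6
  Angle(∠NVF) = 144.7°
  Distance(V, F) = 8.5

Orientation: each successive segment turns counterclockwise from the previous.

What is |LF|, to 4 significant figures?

24.09

∠LNV = 77.0° gives NV at -2.400° from the x-axis; with |NV| = 18.6, V = (-4.690, -3.720). ∠NVF = 144.7° gives VF at 32.90° from the x-axis; with |VF| = 8.5, F = (2.447, 0.8970). Then |LF| = |F − L| = 24.09.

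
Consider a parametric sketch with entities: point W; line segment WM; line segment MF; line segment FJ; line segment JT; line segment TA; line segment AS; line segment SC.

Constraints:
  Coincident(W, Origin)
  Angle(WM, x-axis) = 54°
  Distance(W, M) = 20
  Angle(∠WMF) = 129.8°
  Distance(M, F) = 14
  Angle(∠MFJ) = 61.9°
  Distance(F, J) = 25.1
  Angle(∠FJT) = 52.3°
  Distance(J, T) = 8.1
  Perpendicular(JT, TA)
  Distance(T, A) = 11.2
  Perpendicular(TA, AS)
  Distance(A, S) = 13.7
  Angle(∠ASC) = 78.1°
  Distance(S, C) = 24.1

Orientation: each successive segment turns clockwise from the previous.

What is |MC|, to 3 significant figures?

29.2

W is at the origin; WM runs at 54.0° with length 20.0, so M = (11.8, 16.2). ∠WMF = 129.8° gives MF at 3.80° from the x-axis; with |MF| = 14.0, F = (25.7, 17.1). ∠MFJ = 61.9° gives FJ at -114° from the x-axis; with |FJ| = 25.1, J = (15.4, -5.77). ∠FJT = 52.3° gives JT at 118° from the x-axis; with |JT| = 8.1, T = (11.6, 1.38). The perpendicularity gives TA at right angles to JT, so TA runs at 28.0°; with |TA| = 11.2, A = (21.5, 6.64). TA ⟂ AS, so AS runs at -62.0°; with |AS| = 13.7, S = (27.9, -5.45). ∠ASC = 78.1° gives SC at -164° from the x-axis; with |SC| = 24.1, C = (4.76, -12.1). Then |MC| = |C − M| = 29.2.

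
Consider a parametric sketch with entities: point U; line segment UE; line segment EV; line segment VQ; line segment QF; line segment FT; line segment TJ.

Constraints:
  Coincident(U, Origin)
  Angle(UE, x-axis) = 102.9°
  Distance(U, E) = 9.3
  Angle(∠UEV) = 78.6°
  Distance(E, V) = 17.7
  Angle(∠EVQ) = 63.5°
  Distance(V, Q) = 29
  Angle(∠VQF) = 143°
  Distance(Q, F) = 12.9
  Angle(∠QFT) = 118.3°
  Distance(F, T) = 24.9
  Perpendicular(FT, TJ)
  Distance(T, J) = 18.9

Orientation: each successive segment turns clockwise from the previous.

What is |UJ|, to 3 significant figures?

19.5

∠QFT = 118.3° gives FT at 146° from the x-axis; with |FT| = 24.9, T = (-28.7, -8.99). The perpendicularity gives TJ at right angles to FT, so TJ runs at 56.3°; with |TJ| = 18.9, J = (-18.3, 6.73). Then |UJ| = |J − U| = 19.5.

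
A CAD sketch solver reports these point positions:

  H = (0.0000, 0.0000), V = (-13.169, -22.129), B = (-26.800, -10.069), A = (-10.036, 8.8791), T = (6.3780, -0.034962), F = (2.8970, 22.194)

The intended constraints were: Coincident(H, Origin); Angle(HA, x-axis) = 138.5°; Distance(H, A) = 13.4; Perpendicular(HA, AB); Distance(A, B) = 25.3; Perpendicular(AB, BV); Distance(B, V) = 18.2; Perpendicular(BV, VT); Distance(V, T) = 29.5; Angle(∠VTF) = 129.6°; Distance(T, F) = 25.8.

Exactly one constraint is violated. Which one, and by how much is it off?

Distance(T, F) = 25.8 — off by 3.30.

H = (0.00, 0.00) ✓; HA at 138.5° ✓; |HA| = 13.40 ✓; ∠(HA, AB) = 90.00° ✓; |AB| = 25.30 ✓; ∠(AB, BV) = 90.00° ✓; |BV| = 18.20 ✓; ∠(BV, VT) = 90.00° ✓; |VT| = 29.50 ✓; ∠VTF = 129.6° ✓; |TF| = 22.50 ✗.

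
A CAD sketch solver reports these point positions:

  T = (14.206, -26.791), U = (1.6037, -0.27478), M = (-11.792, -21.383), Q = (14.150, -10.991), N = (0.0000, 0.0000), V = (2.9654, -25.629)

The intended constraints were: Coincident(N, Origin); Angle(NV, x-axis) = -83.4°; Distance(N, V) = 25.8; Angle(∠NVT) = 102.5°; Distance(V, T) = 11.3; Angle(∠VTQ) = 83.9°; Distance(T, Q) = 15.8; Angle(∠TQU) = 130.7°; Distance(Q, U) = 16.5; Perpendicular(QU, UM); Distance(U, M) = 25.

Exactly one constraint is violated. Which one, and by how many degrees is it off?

Perpendicular(QU, UM) — off by 8.10°.

N = (0.00, 0.00) ✓; NV at -83.40° ✓; |NV| = 25.80 ✓; ∠NVT = 102.5° ✓; |VT| = 11.30 ✓; ∠VTQ = 83.89° ✓; |TQ| = 15.80 ✓; ∠TQU = 130.7° ✓; |QU| = 16.50 ✓; ∠(QU, UM) = 98.10° ✗; |UM| = 25.00 ✓.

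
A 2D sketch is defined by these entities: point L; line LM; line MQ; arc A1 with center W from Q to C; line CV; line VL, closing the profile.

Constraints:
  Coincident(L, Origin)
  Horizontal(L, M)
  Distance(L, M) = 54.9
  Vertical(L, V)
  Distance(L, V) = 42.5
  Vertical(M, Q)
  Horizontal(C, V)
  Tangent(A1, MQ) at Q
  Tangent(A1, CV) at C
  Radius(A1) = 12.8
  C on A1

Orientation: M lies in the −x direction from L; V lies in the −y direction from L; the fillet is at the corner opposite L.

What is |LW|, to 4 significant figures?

51.52

L is at the origin; LM is horizontal with |LM| = 54.9 and M on the −x side, so M = (-54.90, 0.000). LV is vertical with |LV| = 42.5 and V on the −y side, so V = (0.000, -42.50). The virtual corner opposite L is at (-54.90, -42.50). A1 meets MQ tangentially, so WQ is at right angles to MQ and A1 meets CV tangentially, so WC is at right angles to CV, with radius 12.8, so the center W sits 12.8 in from both sides at W = (-42.10, -29.70). Then |LW| = |W − L| = 51.52.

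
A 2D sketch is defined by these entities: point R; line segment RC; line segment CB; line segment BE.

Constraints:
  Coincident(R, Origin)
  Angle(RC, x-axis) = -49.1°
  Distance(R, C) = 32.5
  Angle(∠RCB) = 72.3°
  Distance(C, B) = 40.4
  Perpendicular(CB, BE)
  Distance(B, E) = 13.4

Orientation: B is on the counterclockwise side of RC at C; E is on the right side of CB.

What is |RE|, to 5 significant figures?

53.846

∠RCB = 72.3°, so CB runs at -49.1° + (180° − 72.3°) = 58.600° from the x-axis; with |CB| = 40.4, B = C + 40.4·(cos 58.600°, sin 58.600°) = (42.328, 9.9182). CB ⟂ BE; with |BE| = 13.4 on the right of CB, E = B + 13.4·(0.85355, -0.52101) = (53.765, 2.9367). Then |RE| = |E − R| = 53.846.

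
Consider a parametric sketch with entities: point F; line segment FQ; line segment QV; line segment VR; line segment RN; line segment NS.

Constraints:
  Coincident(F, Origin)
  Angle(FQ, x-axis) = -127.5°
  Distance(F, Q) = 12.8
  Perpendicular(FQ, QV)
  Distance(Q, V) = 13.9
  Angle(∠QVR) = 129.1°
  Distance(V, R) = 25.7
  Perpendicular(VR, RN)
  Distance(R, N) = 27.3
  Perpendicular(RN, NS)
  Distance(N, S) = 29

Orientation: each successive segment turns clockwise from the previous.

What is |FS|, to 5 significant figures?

9.5495

F is at the origin; FQ runs at -127.5° with length 12.8, so Q = (-7.7921, -10.155). FQ ⟂ QV, so QV runs at 142.50°; with |QV| = 13.9, V = (-18.820, -1.6931). ∠QVR = 129.1° gives VR at 91.600° from the x-axis; with |VR| = 25.7, R = (-19.537, 23.997). VR ⟂ RN, so RN runs at 1.6000°; with |RN| = 27.3, N = (7.7520, 24.759). RN ⟂ NS, so NS runs at -88.400°; with |NS| = 29.0, S = (8.5617, -4.2296). Then |FS| = |S − F| = 9.5495.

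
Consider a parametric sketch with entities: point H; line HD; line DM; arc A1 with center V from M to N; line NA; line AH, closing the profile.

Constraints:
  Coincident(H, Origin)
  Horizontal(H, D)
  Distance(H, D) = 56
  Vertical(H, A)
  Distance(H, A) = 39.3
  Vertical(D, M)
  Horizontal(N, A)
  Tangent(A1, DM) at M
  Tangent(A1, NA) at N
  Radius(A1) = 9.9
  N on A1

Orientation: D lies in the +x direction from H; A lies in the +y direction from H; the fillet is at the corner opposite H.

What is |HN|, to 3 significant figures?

60.6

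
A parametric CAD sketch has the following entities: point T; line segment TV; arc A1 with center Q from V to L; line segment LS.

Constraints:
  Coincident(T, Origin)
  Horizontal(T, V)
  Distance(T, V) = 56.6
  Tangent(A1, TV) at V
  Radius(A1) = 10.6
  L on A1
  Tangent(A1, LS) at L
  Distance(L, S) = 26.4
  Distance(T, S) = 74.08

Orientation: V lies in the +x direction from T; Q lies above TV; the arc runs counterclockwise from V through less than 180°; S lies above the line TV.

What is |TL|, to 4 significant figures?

68.17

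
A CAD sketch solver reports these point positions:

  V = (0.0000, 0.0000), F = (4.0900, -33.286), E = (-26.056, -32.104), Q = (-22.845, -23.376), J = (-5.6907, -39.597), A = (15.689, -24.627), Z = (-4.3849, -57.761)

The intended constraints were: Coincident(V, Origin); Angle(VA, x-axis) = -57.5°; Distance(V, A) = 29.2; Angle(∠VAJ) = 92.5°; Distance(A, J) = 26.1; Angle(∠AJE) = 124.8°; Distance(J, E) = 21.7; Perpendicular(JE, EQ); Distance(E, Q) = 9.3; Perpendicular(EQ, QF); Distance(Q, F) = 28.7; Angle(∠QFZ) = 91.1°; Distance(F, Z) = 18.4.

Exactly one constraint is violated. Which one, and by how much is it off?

Distance(F, Z) = 18.4 — off by 7.50.

V = (0.00, 0.00) ✓; VA at -57.50° ✓; |VA| = 29.20 ✓; ∠VAJ = 92.50° ✓; |AJ| = 26.10 ✓; ∠AJE = 124.8° ✓; |JE| = 21.70 ✓; ∠(JE, EQ) = 90.00° ✓; |EQ| = 9.300 ✓; ∠(EQ, QF) = 90.00° ✓; |QF| = 28.70 ✓; ∠QFZ = 91.10° ✓; |FZ| = 25.90 ✗.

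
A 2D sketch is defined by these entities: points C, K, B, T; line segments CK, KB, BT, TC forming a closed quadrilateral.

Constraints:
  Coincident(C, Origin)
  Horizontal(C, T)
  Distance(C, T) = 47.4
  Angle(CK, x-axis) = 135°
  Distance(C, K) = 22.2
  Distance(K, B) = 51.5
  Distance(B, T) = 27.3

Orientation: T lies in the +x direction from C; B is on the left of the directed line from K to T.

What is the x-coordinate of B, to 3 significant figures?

35.1

C is at the origin; C and T share the same y with |CT| = 47.4 and T in +x, so T = (47.4, 0). CK runs at 135.0° with |CK| = 22.2, so K = (-15.7, 15.7). B is determined by |KB| = 51.5 and |BT| = 27.3 together: it lies at the intersection of circle(K, 51.5) and circle(T, 27.3). With |KT| = 65.0, the foot of the radical line on KT is 47.2 from K and the perpendicular offset is √(51.5² − 47.2²) = 20.7. Taking the left-of-KT solution: B = (35.1, 24.4).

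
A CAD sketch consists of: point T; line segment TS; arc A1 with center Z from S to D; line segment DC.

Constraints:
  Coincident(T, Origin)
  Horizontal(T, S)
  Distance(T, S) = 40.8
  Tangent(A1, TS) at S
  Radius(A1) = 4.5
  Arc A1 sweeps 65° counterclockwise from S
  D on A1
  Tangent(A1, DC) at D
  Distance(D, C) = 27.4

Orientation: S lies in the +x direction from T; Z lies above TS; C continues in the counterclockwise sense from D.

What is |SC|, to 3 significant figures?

31.6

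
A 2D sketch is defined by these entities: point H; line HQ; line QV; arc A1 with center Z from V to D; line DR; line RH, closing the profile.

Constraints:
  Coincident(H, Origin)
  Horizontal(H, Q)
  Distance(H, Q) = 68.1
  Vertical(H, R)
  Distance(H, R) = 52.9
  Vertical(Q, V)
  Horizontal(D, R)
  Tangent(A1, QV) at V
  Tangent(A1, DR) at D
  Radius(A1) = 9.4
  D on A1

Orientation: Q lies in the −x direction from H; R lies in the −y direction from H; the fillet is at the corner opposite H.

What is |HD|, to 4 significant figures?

79.02

The virtual corner opposite H is at (-68.10, -52.90). Tangency of A1 to QV means the radius ZV is perpendicular to QV and A1 meets DR tangentially, so ZD is at right angles to DR, with radius 9.4, so the center Z sits 9.4 in from both sides at Z = (-58.70, -43.50). That places the tangent points at V = (-68.10, -43.50) on QV and D = (-58.70, -52.90) on DR. Then |HD| = |D − H| = 79.02.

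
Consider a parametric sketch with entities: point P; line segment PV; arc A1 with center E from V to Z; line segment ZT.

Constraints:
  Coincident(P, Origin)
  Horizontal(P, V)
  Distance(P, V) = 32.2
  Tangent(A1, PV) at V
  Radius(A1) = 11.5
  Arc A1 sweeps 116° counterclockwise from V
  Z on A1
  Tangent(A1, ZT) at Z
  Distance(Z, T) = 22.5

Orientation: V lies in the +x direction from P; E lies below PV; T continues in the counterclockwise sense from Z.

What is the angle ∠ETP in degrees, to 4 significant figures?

41.87°

P is at the origin; PV is horizontal with |PV| = 32.2 and V on the +x side, so V = (32.20, 0.000). The tangent condition forces EV to be normal to PV, so E = V + (0, -11.5) = (32.20, -11.50). On A1, V sits at bearing 90° from E; a 116° counterclockwise sweep puts Z at bearing 206°, so Z = E + 11.5·(cos 206°, sin 206°) = (21.86, -16.54). Since A1 is tangent to ZT there, EZ ⟂ ZT, so ZT runs along (−sin 206°, cos 206°); with |ZT| = 22.5, T = (31.73, -36.76). Then cos ∠ETP = TE·TP / (|TE||TP|), giving 41.87°.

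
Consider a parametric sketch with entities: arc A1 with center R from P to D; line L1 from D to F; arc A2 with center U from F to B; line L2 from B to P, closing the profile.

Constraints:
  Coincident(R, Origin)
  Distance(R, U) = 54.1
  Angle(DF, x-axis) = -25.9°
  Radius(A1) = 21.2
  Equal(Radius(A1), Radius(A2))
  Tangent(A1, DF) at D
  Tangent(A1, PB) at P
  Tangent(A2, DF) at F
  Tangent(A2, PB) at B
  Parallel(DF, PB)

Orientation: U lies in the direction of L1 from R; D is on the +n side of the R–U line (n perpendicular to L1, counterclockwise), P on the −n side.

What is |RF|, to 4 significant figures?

58.11

Tangency of A1 to both parallel lines with radius 21.2 puts D and P at R ± 21.2·n: D = (9.260, 19.07), P = (-9.260, -19.07). Equal radii place F and B the same way about U: F = U + 21.2·n = (57.93, -4.560), B = U − 21.2·n = (39.41, -42.70). Then |RF| = |F − R| = 58.11.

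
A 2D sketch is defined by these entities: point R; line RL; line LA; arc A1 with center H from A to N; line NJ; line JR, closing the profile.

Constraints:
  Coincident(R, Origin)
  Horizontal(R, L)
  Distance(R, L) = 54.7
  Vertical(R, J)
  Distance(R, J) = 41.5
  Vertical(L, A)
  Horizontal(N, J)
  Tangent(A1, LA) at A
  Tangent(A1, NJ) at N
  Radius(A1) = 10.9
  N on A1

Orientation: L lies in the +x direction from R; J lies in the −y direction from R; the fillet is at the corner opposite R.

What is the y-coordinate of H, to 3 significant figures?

-30.6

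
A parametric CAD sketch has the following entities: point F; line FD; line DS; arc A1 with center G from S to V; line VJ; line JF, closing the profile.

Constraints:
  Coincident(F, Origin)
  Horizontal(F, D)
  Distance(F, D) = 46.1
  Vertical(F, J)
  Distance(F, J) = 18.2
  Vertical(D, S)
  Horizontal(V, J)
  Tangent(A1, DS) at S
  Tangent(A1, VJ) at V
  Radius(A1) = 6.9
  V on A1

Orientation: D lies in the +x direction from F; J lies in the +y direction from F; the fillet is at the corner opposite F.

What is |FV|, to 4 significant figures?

43.22

F is at the origin; FD is horizontal with |FD| = 46.1 and D on the +x side, so D = (46.10, 0.000). F and J share the same x with |FJ| = 18.2 and J on the +y side, so J = (0.000, 18.20). The virtual corner opposite F is at (46.10, 18.20). Tangency of A1 to DS means the radius GS is perpendicular to DS and since A1 is tangent to VJ there, GV ⟂ VJ, with radius 6.9, so the center G sits 6.9 in from both sides at G = (39.20, 11.30). That places the tangent points at S = (46.10, 11.30) on DS and V = (39.20, 18.20) on VJ. Then |FV| = |V − F| = 43.22.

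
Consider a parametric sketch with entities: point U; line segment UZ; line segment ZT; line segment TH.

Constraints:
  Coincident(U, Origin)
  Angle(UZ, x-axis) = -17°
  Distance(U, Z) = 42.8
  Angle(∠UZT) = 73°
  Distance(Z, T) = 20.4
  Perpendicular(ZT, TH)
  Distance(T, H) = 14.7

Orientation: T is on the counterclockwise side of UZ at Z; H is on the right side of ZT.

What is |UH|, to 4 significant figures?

56.19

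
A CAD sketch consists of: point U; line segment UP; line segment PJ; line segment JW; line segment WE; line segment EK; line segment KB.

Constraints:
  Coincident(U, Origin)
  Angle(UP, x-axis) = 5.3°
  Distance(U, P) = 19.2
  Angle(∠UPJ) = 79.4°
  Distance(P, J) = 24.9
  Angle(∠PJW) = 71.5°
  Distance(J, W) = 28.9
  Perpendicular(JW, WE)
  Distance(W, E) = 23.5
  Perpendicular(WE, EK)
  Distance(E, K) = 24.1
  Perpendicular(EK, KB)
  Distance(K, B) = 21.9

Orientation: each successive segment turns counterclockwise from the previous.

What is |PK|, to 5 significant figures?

3.1030

JW is perpendicular to WE, so WE runs at -55.600°; with |WE| = 23.5, E = (1.7273, -9.9968). WE ⟂ EK, so EK runs at 34.400°; with |EK| = 24.1, K = (21.613, 3.6189). Then |PK| = |K − P| = 3.1030.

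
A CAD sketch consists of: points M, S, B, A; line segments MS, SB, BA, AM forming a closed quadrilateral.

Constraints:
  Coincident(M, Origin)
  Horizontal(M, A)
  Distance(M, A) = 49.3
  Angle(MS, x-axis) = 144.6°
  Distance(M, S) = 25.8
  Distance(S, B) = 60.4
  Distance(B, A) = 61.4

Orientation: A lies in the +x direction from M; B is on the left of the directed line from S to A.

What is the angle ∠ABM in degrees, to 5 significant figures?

47.708°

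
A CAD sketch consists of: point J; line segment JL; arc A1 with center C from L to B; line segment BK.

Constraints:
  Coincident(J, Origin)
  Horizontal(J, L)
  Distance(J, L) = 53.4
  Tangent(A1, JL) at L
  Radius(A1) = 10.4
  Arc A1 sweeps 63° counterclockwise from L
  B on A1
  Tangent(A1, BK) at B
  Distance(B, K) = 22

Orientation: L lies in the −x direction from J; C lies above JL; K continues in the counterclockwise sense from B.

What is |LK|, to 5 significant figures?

31.778

J is at the origin; J and L share the same y with |JL| = 53.4 and L on the −x side, so L = (-53.400, 0.0000). The tangent condition forces CL to be normal to JL, so C = L + (0, 10.4) = (-53.400, 10.400). On A1, L sits at bearing -90° from C; a 63° counterclockwise sweep puts B at bearing -27°, so B = C + 10.4·(cos -27°, sin -27°) = (-44.134, 5.6785). Tangency of A1 to BK means the radius CB is perpendicular to BK, so BK runs along (−sin -27°, cos -27°); with |BK| = 22.0, K = (-34.146, 25.281). Then |LK| = |K − L| = 31.778.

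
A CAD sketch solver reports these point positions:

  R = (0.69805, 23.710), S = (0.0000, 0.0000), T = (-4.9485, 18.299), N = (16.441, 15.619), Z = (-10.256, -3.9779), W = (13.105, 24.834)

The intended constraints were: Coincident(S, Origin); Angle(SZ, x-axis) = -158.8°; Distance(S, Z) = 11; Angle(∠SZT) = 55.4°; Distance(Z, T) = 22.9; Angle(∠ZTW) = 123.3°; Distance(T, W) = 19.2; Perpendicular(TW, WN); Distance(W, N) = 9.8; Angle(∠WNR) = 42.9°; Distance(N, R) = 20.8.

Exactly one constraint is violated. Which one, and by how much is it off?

Distance(N, R) = 20.8 — off by 3.10.

S = (0.00, 0.00) ✓; SZ at -158.8° ✓; |SZ| = 11.00 ✓; ∠SZT = 55.40° ✓; |ZT| = 22.90 ✓; ∠ZTW = 123.3° ✓; |TW| = 19.20 ✓; ∠(TW, WN) = 90.00° ✓; |WN| = 9.800 ✓; ∠WNR = 42.90° ✓; |NR| = 17.70 ✗.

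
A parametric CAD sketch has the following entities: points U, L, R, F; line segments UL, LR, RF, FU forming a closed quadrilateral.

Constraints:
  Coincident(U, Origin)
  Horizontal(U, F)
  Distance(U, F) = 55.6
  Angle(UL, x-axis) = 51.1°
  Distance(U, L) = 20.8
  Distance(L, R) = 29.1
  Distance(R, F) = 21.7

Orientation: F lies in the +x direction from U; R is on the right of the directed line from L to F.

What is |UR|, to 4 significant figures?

34.44

Checks: |LR| = 29.10 ✓; |RF| = 21.70 ✓.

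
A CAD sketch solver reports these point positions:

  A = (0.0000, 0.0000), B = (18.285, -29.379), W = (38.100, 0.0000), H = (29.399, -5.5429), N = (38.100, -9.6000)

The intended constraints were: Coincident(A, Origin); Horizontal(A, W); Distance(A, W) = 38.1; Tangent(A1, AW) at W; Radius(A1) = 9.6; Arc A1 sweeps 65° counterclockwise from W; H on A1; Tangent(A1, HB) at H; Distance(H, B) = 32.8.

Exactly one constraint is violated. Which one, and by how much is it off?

Distance(H, B) = 32.8 — off by 6.50.

A = (0.00, 0.00) ✓; A.y = 0.00, W.y = 0.00 ✓; |AW| = 38.10 ✓; ∠(NW, WA) = 90.00° ✓; |NW| = 9.600 ✓; bearing(N→H) − bearing(N→W) = 65.00° ✓; |NH| = 9.600 ✓; ∠(NH, HB) = 90.00° ✓; |HB| = 26.30 ✗.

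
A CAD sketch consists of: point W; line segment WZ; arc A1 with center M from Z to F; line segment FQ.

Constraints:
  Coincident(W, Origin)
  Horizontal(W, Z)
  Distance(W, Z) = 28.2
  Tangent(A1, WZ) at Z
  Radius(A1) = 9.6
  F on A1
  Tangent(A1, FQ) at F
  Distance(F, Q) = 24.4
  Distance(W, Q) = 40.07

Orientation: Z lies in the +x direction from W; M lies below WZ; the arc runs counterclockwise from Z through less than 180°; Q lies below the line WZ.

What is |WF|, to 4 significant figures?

21.25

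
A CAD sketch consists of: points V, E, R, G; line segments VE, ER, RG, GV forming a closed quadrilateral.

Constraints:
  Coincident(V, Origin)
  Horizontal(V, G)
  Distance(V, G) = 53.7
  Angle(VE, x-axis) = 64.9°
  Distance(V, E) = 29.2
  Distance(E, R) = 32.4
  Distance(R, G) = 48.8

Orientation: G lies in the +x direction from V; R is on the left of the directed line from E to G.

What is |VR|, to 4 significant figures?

59.87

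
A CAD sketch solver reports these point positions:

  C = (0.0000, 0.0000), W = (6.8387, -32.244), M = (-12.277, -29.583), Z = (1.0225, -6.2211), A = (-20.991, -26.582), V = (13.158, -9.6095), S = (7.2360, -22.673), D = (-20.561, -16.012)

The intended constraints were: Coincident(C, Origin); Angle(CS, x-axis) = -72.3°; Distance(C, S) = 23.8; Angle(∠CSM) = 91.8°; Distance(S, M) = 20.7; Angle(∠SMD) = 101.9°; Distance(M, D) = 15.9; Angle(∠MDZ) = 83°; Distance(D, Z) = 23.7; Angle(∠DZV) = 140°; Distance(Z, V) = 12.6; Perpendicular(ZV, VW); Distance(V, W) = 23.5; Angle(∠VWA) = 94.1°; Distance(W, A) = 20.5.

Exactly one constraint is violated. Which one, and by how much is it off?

Distance(W, A) = 20.5 — off by 7.90.

C = (0.00, 0.00) ✓; CS at -72.30° ✓; |CS| = 23.80 ✓; ∠CSM = 91.80° ✓; |SM| = 20.70 ✓; ∠SMD = 101.9° ✓; |MD| = 15.90 ✓; ∠MDZ = 83.00° ✓; |DZ| = 23.70 ✓; ∠DZV = 140.0° ✓; |ZV| = 12.60 ✓; ∠(ZV, VW) = 90.00° ✓; |VW| = 23.50 ✓; ∠VWA = 94.10° ✓; |WA| = 28.40 ✗.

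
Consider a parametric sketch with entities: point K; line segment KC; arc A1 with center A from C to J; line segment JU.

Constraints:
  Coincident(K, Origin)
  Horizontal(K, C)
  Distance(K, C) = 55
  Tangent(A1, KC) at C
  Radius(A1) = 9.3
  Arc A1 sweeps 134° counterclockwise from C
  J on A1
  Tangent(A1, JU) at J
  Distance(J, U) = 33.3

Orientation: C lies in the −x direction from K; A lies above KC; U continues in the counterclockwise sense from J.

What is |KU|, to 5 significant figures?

81.739

On A1, C sits at bearing -90° from A; a 134° counterclockwise sweep puts J at bearing 44°, so J = A + 9.3·(cos 44°, sin 44°) = (-48.310, 15.760). Tangency of A1 to JU means the radius AJ is perpendicular to JU, so JU runs along (−sin 44°, cos 44°); with |JU| = 33.3, U = (-71.442, 39.714). Then |KU| = |U − K| = 81.739.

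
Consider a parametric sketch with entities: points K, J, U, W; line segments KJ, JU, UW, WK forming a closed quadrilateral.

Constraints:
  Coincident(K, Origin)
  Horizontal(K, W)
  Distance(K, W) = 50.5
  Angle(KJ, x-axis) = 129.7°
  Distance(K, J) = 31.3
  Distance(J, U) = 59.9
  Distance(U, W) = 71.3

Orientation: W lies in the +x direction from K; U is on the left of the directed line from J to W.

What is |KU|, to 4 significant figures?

69.69

K is at the origin; KW is horizontal with |KW| = 50.5 and W in +x, so W = (50.5, 0). KJ runs at 129.7° with |KJ| = 31.3, so J = (-19.99, 24.08). U is determined by |JU| = 59.9 and |UW| = 71.3 together: it lies at the intersection of circle(J, 59.9) and circle(W, 71.3). With |JW| = 74.49, the foot of the radical line on JW is 27.21 from J and the perpendicular offset is √(59.9² − 27.21²) = 53.36. Taking the left-of-JW solution: U = (23.00, 65.79).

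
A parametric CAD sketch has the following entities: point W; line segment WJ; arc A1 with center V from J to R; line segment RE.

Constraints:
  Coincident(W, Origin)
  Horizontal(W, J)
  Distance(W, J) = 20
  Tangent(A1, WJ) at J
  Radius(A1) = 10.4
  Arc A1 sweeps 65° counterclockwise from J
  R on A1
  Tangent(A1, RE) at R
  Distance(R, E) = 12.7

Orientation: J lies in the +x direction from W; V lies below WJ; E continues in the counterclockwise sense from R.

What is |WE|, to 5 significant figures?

18.273

W is at the origin; W and J share the same y with |WJ| = 20.0 and J on the +x side, so J = (20.000, 0.0000). Tangency of A1 to WJ means the radius VJ is perpendicular to WJ, so V = J + (0, -10.4) = (20.000, -10.400). On A1, J sits at bearing 90° from V; a 65° counterclockwise sweep puts R at bearing 155°, so R = V + 10.4·(cos 155°, sin 155°) = (10.574, -6.0048). Tangency of A1 to RE means the radius VR is perpendicular to RE, so RE runs along (−sin 155°, cos 155°); with |RE| = 12.7, E = (5.2071, -17.515). Then |WE| = |E − W| = 18.273.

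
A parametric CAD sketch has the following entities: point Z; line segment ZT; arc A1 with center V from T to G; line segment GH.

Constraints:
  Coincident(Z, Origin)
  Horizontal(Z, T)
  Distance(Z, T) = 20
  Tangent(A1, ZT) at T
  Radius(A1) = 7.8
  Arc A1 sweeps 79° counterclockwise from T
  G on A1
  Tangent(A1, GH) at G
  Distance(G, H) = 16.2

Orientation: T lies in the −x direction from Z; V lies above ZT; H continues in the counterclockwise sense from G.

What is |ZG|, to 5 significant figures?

13.863

Z is at the origin; ZT is horizontal with |ZT| = 20.0 and T on the −x side, so T = (-20.000, 0.0000). Tangency of A1 to ZT means the radius VT is perpendicular to ZT, so V = T + (0, 7.8) = (-20.000, 7.8000). On A1, T sits at bearing -90° from V; a 79° counterclockwise sweep puts G at bearing -11°, so G = V + 7.8·(cos -11°, sin -11°) = (-12.343, 6.3117). Then |ZG| = |G − Z| = 13.863.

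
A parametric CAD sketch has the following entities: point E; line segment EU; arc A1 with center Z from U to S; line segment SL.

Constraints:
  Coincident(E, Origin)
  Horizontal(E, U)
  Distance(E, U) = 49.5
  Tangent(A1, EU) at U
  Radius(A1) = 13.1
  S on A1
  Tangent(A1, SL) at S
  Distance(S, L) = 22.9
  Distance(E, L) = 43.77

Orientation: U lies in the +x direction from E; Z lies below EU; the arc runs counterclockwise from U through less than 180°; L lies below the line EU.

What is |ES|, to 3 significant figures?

38.1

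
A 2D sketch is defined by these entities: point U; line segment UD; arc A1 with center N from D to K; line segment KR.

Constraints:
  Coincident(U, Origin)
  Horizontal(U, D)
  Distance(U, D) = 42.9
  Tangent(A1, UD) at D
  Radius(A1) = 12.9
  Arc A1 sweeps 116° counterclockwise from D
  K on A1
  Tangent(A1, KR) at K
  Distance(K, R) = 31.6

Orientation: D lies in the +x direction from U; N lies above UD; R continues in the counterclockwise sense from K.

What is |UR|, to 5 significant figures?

62.102

On A1, D sits at bearing -90° from N; a 116° counterclockwise sweep puts K at bearing 26°, so K = N + 12.9·(cos 26°, sin 26°) = (54.494, 18.555). A1 meets KR tangentially, so NK is at right angles to KR, so KR runs along (−sin 26°, cos 26°); with |KR| = 31.6, R = (40.642, 46.957). Then |UR| = |R − U| = 62.102.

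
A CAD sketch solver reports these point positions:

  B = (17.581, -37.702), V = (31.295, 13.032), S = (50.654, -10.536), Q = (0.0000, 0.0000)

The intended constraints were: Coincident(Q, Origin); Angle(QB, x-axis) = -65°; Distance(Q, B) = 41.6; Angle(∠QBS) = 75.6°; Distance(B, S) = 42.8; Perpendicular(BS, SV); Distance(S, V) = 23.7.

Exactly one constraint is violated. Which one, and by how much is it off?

Distance(S, V) = 23.7 — off by 6.80.

Q = (0.00, 0.00) ✓; QB at -65.00° ✓; |QB| = 41.60 ✓; ∠QBS = 75.60° ✓; |BS| = 42.80 ✓; ∠(BS, SV) = 90.00° ✓; |SV| = 30.50 ✗.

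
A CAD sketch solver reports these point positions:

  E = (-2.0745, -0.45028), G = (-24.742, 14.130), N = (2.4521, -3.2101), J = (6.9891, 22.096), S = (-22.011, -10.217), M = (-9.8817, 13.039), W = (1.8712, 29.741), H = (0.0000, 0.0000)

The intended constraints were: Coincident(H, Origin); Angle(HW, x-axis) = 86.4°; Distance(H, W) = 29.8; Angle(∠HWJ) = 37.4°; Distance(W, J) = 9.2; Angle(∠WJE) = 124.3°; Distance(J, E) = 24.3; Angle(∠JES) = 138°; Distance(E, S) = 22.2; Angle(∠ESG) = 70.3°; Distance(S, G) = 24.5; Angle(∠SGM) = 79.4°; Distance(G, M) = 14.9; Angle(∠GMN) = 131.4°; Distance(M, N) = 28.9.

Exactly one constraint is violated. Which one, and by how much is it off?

Distance(M, N) = 28.9 — off by 8.50.

H = (0.00, 0.00) ✓; HW at 86.40° ✓; |HW| = 29.80 ✓; ∠HWJ = 37.40° ✓; |WJ| = 9.200 ✓; ∠WJE = 124.3° ✓; |JE| = 24.30 ✓; ∠JES = 138.0° ✓; |ES| = 22.20 ✓; ∠ESG = 70.30° ✓; |SG| = 24.50 ✓; ∠SGM = 79.40° ✓; |GM| = 14.90 ✓; ∠GMN = 131.4° ✓; |MN| = 20.40 ✗.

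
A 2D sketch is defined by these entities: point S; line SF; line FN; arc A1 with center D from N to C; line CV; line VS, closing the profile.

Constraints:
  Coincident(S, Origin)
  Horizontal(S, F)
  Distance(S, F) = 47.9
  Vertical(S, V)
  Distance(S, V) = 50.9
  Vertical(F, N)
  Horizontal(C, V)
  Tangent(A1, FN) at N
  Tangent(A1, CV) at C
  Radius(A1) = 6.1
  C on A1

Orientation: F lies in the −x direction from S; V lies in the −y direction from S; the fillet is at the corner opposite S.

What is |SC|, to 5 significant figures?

65.864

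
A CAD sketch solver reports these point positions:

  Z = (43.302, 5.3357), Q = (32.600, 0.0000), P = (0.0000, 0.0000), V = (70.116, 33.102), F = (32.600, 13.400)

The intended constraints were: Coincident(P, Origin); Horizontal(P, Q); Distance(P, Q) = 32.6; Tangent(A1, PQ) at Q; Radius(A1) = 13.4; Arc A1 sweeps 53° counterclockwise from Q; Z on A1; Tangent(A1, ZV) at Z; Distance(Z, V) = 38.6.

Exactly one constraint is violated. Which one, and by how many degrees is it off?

Tangent(A1, ZV) at Z — off by 7.00°.

P = (0.00, 0.00) ✓; P.y = 0.00, Q.y = 0.00 ✓; |PQ| = 32.60 ✓; ∠(FQ, QP) = 90.00° ✓; |FQ| = 13.40 ✓; bearing(F→Z) − bearing(F→Q) = 53.00° ✓; |FZ| = 13.40 ✓; ∠(FZ, ZV) = 97.00° ✗; |ZV| = 38.60 ✓.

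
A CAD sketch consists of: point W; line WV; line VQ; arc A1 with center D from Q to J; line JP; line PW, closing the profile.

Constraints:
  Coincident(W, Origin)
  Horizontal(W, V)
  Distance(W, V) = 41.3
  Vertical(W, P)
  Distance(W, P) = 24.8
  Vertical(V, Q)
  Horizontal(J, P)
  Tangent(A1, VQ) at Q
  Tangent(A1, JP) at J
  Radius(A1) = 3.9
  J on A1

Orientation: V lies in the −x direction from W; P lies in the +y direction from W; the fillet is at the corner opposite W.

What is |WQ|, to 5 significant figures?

46.287

W is at the origin; W and V share the same y with |WV| = 41.3 and V on the −x side, so V = (-41.300, 0.0000). WP is vertical with |WP| = 24.8 and P on the +y side, so P = (0.0000, 24.800). The virtual corner opposite W is at (-41.300, 24.800). A1 meets VQ tangentially, so DQ is at right angles to VQ and the tangent condition forces DJ to be normal to JP, with radius 3.9, so the center D sits 3.9 in from both sides at D = (-37.400, 20.900). That places the tangent points at Q = (-41.300, 20.900) on VQ and J = (-37.400, 24.800) on JP. Then |WQ| = |Q − W| = 46.287.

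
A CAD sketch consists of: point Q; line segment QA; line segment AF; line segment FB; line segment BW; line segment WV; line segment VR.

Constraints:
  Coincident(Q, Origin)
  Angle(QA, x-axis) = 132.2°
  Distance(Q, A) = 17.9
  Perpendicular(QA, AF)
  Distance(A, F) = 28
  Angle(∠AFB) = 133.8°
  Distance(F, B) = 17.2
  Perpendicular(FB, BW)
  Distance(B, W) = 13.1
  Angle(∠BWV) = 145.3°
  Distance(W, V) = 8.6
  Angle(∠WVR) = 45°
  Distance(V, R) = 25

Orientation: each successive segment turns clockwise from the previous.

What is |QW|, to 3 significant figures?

30.7

Q is at the origin; QA runs at 132.2° with length 17.9, so A = (-12.0, 13.3). QA ⟂ AF, so AF runs at 42.2°; with |AF| = 28.0, F = (8.72, 32.1). ∠AFB = 133.8° gives FB at -4.00° from the x-axis; with |FB| = 17.2, B = (25.9, 30.9). The perpendicularity gives BW at right angles to FB, so BW runs at -94.0°; with |BW| = 13.1, W = (25.0, 17.8). Then |QW| = |W − Q| = 30.7.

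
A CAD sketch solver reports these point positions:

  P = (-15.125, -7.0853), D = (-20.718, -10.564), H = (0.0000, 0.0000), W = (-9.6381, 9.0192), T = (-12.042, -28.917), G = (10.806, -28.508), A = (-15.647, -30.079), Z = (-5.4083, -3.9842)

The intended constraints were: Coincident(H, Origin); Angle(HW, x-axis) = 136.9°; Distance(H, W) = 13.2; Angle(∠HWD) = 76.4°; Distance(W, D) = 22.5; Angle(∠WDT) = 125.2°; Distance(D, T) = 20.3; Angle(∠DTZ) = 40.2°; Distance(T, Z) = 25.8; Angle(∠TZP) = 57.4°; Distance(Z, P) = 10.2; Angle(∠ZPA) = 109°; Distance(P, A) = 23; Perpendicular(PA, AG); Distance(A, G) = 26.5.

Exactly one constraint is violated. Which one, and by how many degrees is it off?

Perpendicular(PA, AG) — off by 4.70°.

H = (0.00, 0.00) ✓; HW at 136.9° ✓; |HW| = 13.20 ✓; ∠HWD = 76.40° ✓; |WD| = 22.50 ✓; ∠WDT = 125.2° ✓; |DT| = 20.30 ✓; ∠DTZ = 40.20° ✓; |TZ| = 25.80 ✓; ∠TZP = 57.40° ✓; |ZP| = 10.20 ✓; ∠ZPA = 109.0° ✓; |PA| = 23.00 ✓; ∠(PA, AG) = 94.70° ✗; |AG| = 26.50 ✓.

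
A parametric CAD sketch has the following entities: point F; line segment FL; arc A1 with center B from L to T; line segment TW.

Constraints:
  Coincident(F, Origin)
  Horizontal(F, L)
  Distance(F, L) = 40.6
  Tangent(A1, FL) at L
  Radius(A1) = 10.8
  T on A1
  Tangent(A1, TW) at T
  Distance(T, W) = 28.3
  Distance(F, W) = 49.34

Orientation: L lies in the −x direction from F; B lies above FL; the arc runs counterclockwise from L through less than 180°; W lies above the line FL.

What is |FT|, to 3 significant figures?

31.7

Checks: ∠(BL, LF) = 90.00° ✓; |BT| = 10.80 ✓; ∠(BT, TW) = 90.00° ✓; |TW| = 28.30 ✓; |FW| = 49.34 ✓.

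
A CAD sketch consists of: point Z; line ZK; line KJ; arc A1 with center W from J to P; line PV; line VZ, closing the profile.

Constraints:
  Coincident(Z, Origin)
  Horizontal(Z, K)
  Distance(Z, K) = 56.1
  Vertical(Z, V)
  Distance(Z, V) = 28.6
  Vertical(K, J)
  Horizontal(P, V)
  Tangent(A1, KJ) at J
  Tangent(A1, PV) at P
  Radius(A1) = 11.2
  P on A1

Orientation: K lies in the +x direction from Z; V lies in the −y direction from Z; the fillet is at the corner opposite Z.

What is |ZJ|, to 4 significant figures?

58.74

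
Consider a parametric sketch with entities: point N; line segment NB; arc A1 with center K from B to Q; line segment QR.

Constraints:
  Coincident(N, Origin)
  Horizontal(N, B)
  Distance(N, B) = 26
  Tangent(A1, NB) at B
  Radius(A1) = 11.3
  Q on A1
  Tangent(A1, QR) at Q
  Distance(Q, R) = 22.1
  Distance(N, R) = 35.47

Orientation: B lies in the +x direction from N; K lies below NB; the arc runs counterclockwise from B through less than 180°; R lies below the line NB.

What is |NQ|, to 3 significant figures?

18.2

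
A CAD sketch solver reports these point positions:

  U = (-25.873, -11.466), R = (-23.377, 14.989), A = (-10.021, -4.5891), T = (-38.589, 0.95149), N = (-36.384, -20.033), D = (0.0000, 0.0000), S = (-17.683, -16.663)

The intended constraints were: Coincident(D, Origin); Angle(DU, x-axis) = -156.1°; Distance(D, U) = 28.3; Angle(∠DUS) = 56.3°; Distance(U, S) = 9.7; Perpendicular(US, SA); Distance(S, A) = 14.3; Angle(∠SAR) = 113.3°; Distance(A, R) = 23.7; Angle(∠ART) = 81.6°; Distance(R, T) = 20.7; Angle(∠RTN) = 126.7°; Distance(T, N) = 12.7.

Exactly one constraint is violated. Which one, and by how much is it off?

Distance(T, N) = 12.7 — off by 8.40.

D = (0.00, 0.00) ✓; DU at -156.1° ✓; |DU| = 28.30 ✓; ∠DUS = 56.30° ✓; |US| = 9.700 ✓; ∠(US, SA) = 90.00° ✓; |SA| = 14.30 ✓; ∠SAR = 113.3° ✓; |AR| = 23.70 ✓; ∠ART = 81.60° ✓; |RT| = 20.70 ✓; ∠RTN = 126.7° ✓; |TN| = 21.10 ✗.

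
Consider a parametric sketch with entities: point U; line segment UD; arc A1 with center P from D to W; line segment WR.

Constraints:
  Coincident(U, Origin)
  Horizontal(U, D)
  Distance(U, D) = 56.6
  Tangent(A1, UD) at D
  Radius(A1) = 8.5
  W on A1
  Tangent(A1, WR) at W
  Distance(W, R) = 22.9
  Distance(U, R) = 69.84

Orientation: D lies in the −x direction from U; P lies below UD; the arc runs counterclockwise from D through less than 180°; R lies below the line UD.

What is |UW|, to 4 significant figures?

65.73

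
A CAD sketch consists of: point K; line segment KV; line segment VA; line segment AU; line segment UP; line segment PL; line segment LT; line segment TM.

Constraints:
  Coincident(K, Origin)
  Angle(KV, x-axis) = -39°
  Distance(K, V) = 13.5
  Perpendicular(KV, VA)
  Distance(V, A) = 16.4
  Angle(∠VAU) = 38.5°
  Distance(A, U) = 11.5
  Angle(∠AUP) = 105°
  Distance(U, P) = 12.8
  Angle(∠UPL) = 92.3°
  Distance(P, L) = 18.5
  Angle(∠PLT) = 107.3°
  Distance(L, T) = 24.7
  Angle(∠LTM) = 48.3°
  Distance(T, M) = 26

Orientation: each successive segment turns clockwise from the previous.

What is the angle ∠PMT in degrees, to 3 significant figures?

124°

∠PLT = 107.3° gives LT at -146° from the x-axis; with |LT| = 24.7, T = (-2.44, -38.1). ∠LTM = 48.3° gives TM at 82.4° from the x-axis; with |TM| = 26.0, M = (0.996, -12.3). Then cos ∠PMT = MP·MT / (|MP||MT|), giving 124°.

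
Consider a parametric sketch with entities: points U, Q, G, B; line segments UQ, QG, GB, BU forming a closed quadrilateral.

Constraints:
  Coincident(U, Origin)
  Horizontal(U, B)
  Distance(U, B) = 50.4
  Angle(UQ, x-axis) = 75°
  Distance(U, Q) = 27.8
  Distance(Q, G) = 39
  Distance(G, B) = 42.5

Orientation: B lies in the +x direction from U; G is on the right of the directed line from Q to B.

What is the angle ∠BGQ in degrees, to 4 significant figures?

77.11°

U is at the origin; U and B share the same y with |UB| = 50.4 and B in +x, so B = (50.4, 0). UQ runs at 75.0° with |UQ| = 27.8, so Q = (7.195, 26.85). G is determined by |QG| = 39.0 and |GB| = 42.5 together: it lies at the intersection of circle(Q, 39.0) and circle(B, 42.5). With |QB| = 50.87, the foot of the radical line on QB is 22.63 from Q and the perpendicular offset is √(39.0² − 22.63²) = 31.76. Taking the right-of-QB solution: G = (9.650, -12.07).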